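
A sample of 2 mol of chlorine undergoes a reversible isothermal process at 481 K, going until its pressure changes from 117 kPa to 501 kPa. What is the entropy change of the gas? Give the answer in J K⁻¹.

For an isothermal ideal gas ΔS_gas = nR ln(P₁/P₂) = 2 × 8.314 × ln(117/501) = -24.2 J/K.

ΔS_gas = -24.2 J/K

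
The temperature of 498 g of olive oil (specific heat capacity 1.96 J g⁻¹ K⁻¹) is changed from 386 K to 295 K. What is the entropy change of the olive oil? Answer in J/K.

ΔS = -262 J/K

ΔS = ∫dQ_rev/T = m c ln(T₂/T₁) = 498 × 1.96 × ln(295/386) = -262 J/K.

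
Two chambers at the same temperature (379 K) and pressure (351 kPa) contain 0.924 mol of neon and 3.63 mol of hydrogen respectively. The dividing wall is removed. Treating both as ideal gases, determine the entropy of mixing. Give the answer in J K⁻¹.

Mole fractions: x_A = 0.924/4.55 = 0.203, x_B = 0.797.
ΔS_mix = −R(n_A ln x_A + n_B ln x_B) = −8.314 × (0.924 ln 0.203 + 3.63 ln 0.797) = 19.1 J/K.

ΔS_mix = 19.1 J/K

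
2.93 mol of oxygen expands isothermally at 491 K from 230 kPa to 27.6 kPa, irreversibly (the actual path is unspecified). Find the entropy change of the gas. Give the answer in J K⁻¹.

ΔS_gas = 51.6 J/K

Entropy is a state function, so ΔS_gas depends only on the end states.
For an isothermal ideal gas ΔS_gas = nR ln(P₁/P₂) = 2.93 × 8.314 × ln(230/27.6) = 51.6 J/K.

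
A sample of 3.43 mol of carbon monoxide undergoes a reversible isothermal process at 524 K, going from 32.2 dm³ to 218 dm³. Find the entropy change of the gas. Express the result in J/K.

For an isothermal ideal gas ΔS_gas = nR ln(V₂/V₁) = 3.43 × 8.314 × ln(218/32.2) = 54.5 J/K.

ΔS_gas = 54.5 J/K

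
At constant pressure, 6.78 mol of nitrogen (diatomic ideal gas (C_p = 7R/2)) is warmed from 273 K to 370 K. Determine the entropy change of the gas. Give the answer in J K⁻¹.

At constant pressure, ΔS = nC_p ln(T₂/T₁) with C_p = 7R/2 = 29.1 J mol⁻¹ K⁻¹.
ΔS = 6.78 × 29.1 × ln(370/273) = 60 J/K.

ΔS = 60 J/K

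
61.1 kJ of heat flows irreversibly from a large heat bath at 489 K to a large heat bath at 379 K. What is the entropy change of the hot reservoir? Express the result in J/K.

ΔS_hot = -125 J/K

The hot reservoir loses heat Q, so ΔS_hot = −Q/T_H = −61100/489 = -125 J/K.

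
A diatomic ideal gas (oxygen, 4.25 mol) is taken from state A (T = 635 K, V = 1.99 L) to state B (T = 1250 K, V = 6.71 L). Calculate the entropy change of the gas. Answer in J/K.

Entropy is a state function: ΔS = nC_V ln(T₂/T₁) + nR ln(V₂/V₁), with C_V = 5R/2 = 20.79 J mol⁻¹ K⁻¹ for a diatomic ideal gas.
ΔS = 4.25 × [20.79 × ln(1250/635) + 8.314 × ln(6.71/1.99)] = 103 J/K.

ΔS = 103 J/K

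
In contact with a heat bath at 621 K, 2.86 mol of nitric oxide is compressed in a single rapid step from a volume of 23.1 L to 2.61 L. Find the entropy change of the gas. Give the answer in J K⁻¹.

ΔS_gas = -51.8 J/K

Entropy is a state function, so ΔS_gas depends only on the end states.
For an isothermal ideal gas ΔS_gas = nR ln(V₂/V₁) = 2.86 × 8.314 × ln(2.61/23.1) = -51.8 J/K.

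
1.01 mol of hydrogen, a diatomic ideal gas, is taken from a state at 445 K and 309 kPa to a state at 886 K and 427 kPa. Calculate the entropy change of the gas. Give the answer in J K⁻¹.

ΔS = nC_p ln(T₂/T₁) − nR ln(P₂/P₁), with C_p = 7R/2 = 29.1 J mol⁻¹ K⁻¹ for a diatomic ideal gas.
ΔS = 1.01 × [29.1 × ln(886/445) − 8.314 × ln(427/309)] = 17.5 J/K.

ΔS = 17.5 J/K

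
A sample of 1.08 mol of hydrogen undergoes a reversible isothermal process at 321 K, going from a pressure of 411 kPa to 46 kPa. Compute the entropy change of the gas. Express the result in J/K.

ΔS_gas = 19.7 J/K

For an isothermal ideal gas ΔS_gas = nR ln(P₁/P₂) = 1.08 × 8.314 × ln(411/46) = 19.7 J/K.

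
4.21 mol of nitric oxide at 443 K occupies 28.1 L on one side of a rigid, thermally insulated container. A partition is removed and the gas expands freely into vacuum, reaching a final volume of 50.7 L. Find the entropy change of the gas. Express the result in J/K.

ΔS_gas = 20.7 J/K

No heat is exchanged and no work is done, so the ideal-gas temperature stays constant.
Entropy is a state function; using a reversible isothermal path, ΔS_gas = nR ln(V₂/V₁) = 4.21 × 8.314 × ln(50.7/28.1) = 20.7 J/K.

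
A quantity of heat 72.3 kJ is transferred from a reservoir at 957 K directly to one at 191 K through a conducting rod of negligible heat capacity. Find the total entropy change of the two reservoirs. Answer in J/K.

ΔS_total = 303 J/K

ΔS_hot = −Q/T_H = −72300/957 = -75.55 J/K and ΔS_cold = +Q/T_C = 72300/191 = 378.5 J/K.
ΔS_total = -75.55 + 378.5 = 303 J/K, positive as the second law requires.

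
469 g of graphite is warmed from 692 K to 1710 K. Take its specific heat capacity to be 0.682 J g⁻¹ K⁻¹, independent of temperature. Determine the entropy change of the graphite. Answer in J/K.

ΔS = ∫dQ_rev/T = m c ln(T₂/T₁) = 469 × 0.682 × ln(1710/692) = 289 J/K.

ΔS = 289 J/K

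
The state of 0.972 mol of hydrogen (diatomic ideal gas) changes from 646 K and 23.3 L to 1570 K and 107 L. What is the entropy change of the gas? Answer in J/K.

ΔS = 30.3 J/K

Entropy is a state function: ΔS = nC_V ln(T₂/T₁) + nR ln(V₂/V₁), with C_V = 5R/2 = 20.79 J mol⁻¹ K⁻¹ for a diatomic ideal gas.
ΔS = 0.972 × [20.79 × ln(1570/646) + 8.314 × ln(107/23.3)] = 30.3 J/K.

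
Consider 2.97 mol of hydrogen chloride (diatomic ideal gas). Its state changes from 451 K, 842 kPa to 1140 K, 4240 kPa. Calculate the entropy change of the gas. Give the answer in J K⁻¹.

ΔS = nC_p ln(T₂/T₁) − nR ln(P₂/P₁), with C_p = 7R/2 = 29.1 J mol⁻¹ K⁻¹ for a diatomic ideal gas.
ΔS = 2.97 × [29.1 × ln(1140/451) − 8.314 × ln(4240/842)] = 40.2 J/K.

ΔS = 40.2 J/K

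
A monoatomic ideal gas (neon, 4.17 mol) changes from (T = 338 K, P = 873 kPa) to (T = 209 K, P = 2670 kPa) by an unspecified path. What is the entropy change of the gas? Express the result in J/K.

ΔS = nC_p ln(T₂/T₁) − nR ln(P₂/P₁), with C_p = 5R/2 = 20.79 J mol⁻¹ K⁻¹ for a monoatomic ideal gas.
ΔS = 4.17 × [20.79 × ln(209/338) − 8.314 × ln(2670/873)] = -80.4 J/K.

ΔS = -80.4 J/K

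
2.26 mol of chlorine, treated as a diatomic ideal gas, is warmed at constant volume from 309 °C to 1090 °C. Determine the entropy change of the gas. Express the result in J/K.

ΔS = 40 J/K

In kelvin: T₁ = 582.15 K, T₂ = 1363.15 K. At constant volume, ΔS = nC_V ln(T₂/T₁) with C_V = 5R/2 = 20.79 J mol⁻¹ K⁻¹.
ΔS = 2.26 × 20.79 × ln(1363.15/582.15) = 40 J/K.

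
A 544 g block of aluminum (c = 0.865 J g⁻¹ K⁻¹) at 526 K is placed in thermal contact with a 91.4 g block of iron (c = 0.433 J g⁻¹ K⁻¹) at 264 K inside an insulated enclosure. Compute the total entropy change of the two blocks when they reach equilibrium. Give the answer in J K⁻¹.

Energy balance: T_f = (m₁c₁T₁ + m₂c₂T₂)/(m₁c₁ + m₂c₂) = 505.67 K.
ΔS₁ = m₁c₁ ln(T_f/T₁) = 470.56 × ln(505.67/526) = -18.54 J/K.
ΔS₂ = m₂c₂ ln(T_f/T₂) = 39.5762 × ln(505.67/264) = 25.72 J/K.
ΔS_total = -18.54 + 25.72 = 7.18 J/K.

ΔS_total = 7.18 J/K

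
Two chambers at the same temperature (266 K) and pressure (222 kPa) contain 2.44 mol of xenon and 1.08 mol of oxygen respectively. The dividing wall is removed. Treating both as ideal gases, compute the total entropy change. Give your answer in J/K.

Mole fractions: x_A = 2.44/3.52 = 0.693, x_B = 0.307.
ΔS_mix = −R(n_A ln x_A + n_B ln x_B) = −8.314 × (2.44 ln 0.693 + 1.08 ln 0.307) = 18 J/K.

ΔS_mix = 18 J/K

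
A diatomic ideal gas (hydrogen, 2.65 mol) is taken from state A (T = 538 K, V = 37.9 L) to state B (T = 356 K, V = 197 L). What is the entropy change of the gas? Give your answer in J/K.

ΔS = 13.6 J/K

Entropy is a state function: ΔS = nC_V ln(T₂/T₁) + nR ln(V₂/V₁), with C_V = 5R/2 = 20.79 J mol⁻¹ K⁻¹ for a diatomic ideal gas.
ΔS = 2.65 × [20.79 × ln(356/538) + 8.314 × ln(197/37.9)] = 13.6 J/K.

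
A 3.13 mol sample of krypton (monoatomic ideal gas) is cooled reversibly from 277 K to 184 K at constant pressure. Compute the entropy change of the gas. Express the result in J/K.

ΔS = -26.6 J/K

At constant pressure, ΔS = nC_p ln(T₂/T₁) with C_p = 5R/2 = 20.79 J mol⁻¹ K⁻¹.
ΔS = 3.13 × 20.79 × ln(184/277) = -26.6 J/K.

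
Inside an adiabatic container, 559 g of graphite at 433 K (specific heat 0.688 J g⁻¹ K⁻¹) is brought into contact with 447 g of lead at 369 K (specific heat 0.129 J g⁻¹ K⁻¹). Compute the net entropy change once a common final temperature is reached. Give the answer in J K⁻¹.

Energy balance: T_f = (m₁c₁T₁ + m₂c₂T₂)/(m₁c₁ + m₂c₂) = 424.66 K.
ΔS₁ = m₁c₁ ln(T_f/T₁) = 384.592 × ln(424.66/433) = -7.484 J/K.
ΔS₂ = m₂c₂ ln(T_f/T₂) = 57.663 × ln(424.66/369) = 8.101 J/K.
ΔS_total = -7.484 + 8.101 = 0.617 J/K.

ΔS_total = 0.617 J/K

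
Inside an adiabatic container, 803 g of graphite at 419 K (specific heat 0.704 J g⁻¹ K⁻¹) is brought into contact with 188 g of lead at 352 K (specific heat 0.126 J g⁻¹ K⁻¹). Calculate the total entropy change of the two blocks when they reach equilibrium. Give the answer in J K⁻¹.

Energy balance: T_f = (m₁c₁T₁ + m₂c₂T₂)/(m₁c₁ + m₂c₂) = 416.31 K.
ΔS₁ = m₁c₁ ln(T_f/T₁) = 565.312 × ln(416.31/419) = -3.6472 J/K.
ΔS₂ = m₂c₂ ln(T_f/T₂) = 23.688 × ln(416.31/352) = 3.9746 J/K.
ΔS_total = -3.6472 + 3.9746 = 0.327 J/K.

ΔS_total = 0.327 J/K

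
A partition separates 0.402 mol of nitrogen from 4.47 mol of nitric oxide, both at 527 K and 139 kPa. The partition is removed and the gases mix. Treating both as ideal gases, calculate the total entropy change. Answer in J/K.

ΔS_mix = 11.5 J/K

Mole fractions: x_A = 0.402/4.87 = 0.0825, x_B = 0.917.
ΔS_mix = −R(n_A ln x_A + n_B ln x_B) = −8.314 × (0.402 ln 0.0825 + 4.47 ln 0.917) = 11.5 J/K.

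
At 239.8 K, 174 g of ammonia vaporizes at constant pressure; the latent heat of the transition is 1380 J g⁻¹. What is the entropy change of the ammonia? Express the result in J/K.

Heat absorbed by the substance: Q = mL = 174 × 1380 = 240120 J.
At constant T, ΔS = Q_rev/T = 240120 / 239.8 = 1000 J/K.

ΔS = 1000 J/K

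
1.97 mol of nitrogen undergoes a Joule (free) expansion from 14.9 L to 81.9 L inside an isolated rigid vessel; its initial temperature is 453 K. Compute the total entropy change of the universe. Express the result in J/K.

For an ideal gas in free expansion Q = 0 and W = 0, so T is unchanged.
Entropy is a state function; using a reversible isothermal path, ΔS_gas = nR ln(V₂/V₁) = 1.97 × 8.314 × ln(81.9/14.9) = 27.9 J/K.
The insulated surroundings exchange no heat, so ΔS_surr = 0 and ΔS_universe = ΔS_gas.

ΔS_universe = 27.9 J/K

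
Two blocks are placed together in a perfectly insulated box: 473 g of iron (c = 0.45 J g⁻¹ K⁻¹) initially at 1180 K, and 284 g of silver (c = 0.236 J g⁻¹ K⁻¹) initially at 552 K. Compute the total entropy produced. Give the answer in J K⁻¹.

ΔS_total = 12.8 J/K

Energy balance: T_f = (m₁c₁T₁ + m₂c₂T₂)/(m₁c₁ + m₂c₂) = 1029.6 K.
ΔS₁ = m₁c₁ ln(T_f/T₁) = 212.85 × ln(1029.6/1180) = -29.02 J/K.
ΔS₂ = m₂c₂ ln(T_f/T₂) = 67.024 × ln(1029.6/552) = 41.78 J/K.
ΔS_total = -29.02 + 41.78 = 12.8 J/K.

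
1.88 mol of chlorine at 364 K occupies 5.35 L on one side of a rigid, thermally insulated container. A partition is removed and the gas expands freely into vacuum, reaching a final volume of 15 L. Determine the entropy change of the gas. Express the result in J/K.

ΔS_gas = 16.1 J/K

No heat is exchanged and no work is done, so the ideal-gas temperature stays constant.
Entropy is a state function; using a reversible isothermal path, ΔS_gas = nR ln(V₂/V₁) = 1.88 × 8.314 × ln(15/5.35) = 16.1 J/K.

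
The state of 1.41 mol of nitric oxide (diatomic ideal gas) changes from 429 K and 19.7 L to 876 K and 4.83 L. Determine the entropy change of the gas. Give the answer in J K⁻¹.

Entropy is a state function: ΔS = nC_V ln(T₂/T₁) + nR ln(V₂/V₁), with C_V = 5R/2 = 20.79 J mol⁻¹ K⁻¹ for a diatomic ideal gas.
ΔS = 1.41 × [20.79 × ln(876/429) + 8.314 × ln(4.83/19.7)] = 4.44 J/K.

ΔS = 4.44 J/K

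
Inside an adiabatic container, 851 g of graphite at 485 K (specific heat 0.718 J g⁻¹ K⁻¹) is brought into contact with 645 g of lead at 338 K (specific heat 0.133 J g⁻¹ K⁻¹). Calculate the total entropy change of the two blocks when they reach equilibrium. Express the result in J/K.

Energy balance: T_f = (m₁c₁T₁ + m₂c₂T₂)/(m₁c₁ + m₂c₂) = 466.9 K.
ΔS₁ = m₁c₁ ln(T_f/T₁) = 611.018 × ln(466.9/485) = -23.236 J/K.
ΔS₂ = m₂c₂ ln(T_f/T₂) = 85.785 × ln(466.9/338) = 27.715 J/K.
ΔS_total = -23.236 + 27.715 = 4.48 J/K.

ΔS_total = 4.48 J/K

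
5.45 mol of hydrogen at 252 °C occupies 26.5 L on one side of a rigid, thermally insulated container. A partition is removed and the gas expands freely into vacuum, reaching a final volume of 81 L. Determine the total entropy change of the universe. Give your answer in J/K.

For an ideal gas in free expansion Q = 0 and W = 0, so T is unchanged.
Entropy is a state function; using a reversible isothermal path, ΔS_gas = nR ln(V₂/V₁) = 5.45 × 8.314 × ln(81/26.5) = 50.6 J/K.
The insulated surroundings exchange no heat, so ΔS_surr = 0 and ΔS_universe = ΔS_gas.

ΔS_universe = 50.6 J/K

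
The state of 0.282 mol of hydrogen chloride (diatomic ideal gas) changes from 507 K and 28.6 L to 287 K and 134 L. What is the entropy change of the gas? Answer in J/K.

ΔS = 0.286 J/K

Entropy is a state function: ΔS = nC_V ln(T₂/T₁) + nR ln(V₂/V₁), with C_V = 5R/2 = 20.79 J mol⁻¹ K⁻¹ for a diatomic ideal gas.
ΔS = 0.282 × [20.79 × ln(287/507) + 8.314 × ln(134/28.6)] = 0.286 J/K.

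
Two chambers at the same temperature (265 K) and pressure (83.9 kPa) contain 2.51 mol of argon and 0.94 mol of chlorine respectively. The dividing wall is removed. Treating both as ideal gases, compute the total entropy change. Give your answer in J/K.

Mole fractions: x_A = 2.51/3.45 = 0.728, x_B = 0.272.
ΔS_mix = −R(n_A ln x_A + n_B ln x_B) = −8.314 × (2.51 ln 0.728 + 0.94 ln 0.272) = 16.8 J/K.

ΔS_mix = 16.8 J/K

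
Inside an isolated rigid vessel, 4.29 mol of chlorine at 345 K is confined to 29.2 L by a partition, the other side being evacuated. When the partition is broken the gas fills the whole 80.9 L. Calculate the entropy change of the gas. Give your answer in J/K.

ΔS_gas = 36.3 J/K

For an ideal gas in free expansion Q = 0 and W = 0, so T is unchanged.
Entropy is a state function; using a reversible isothermal path, ΔS_gas = nR ln(V₂/V₁) = 4.29 × 8.314 × ln(80.9/29.2) = 36.3 J/K.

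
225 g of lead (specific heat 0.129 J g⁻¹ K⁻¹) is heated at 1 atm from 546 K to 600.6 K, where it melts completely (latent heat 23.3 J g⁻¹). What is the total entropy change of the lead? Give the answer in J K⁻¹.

ΔS = 11.5 J/K

Warming step: ΔS₁ = m c ln(T_tr/T_i) = 225 × 0.129 × ln(600.6/546) = 2.766 J/K.
Phase change: ΔS₂ = +mL/T_tr = 225 × 23.3 / 600.6 = 8.729 J/K.
ΔS_total = (2.766) + (8.729) = 11.5 J/K.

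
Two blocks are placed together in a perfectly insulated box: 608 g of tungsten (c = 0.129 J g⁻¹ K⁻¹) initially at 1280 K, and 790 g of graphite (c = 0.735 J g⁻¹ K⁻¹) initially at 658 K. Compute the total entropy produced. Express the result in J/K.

ΔS_total = 18.1 J/K

Energy balance: T_f = (m₁c₁T₁ + m₂c₂T₂)/(m₁c₁ + m₂c₂) = 732.02 K.
ΔS₁ = m₁c₁ ln(T_f/T₁) = 78.432 × ln(732.02/1280) = -43.83 J/K.
ΔS₂ = m₂c₂ ln(T_f/T₂) = 580.65 × ln(732.02/658) = 61.9 J/K.
ΔS_total = -43.83 + 61.9 = 18.1 J/K.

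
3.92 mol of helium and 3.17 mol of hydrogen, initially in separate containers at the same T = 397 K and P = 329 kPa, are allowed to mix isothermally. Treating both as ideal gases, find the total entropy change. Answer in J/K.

ΔS_mix = 40.5 J/K

Mole fractions: x_A = 3.92/7.09 = 0.553, x_B = 0.447.
ΔS_mix = −R(n_A ln x_A + n_B ln x_B) = −8.314 × (3.92 ln 0.553 + 3.17 ln 0.447) = 40.5 J/K.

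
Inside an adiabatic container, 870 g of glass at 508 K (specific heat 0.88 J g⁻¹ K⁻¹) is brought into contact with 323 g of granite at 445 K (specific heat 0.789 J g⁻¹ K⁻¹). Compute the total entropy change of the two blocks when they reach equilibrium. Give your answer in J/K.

Energy balance: T_f = (m₁c₁T₁ + m₂c₂T₂)/(m₁c₁ + m₂c₂) = 492.27 K.
ΔS₁ = m₁c₁ ln(T_f/T₁) = 765.6 × ln(492.27/508) = -24.09 J/K.
ΔS₂ = m₂c₂ ln(T_f/T₂) = 254.847 × ln(492.27/445) = 25.73 J/K.
ΔS_total = -24.09 + 25.73 = 1.64 J/K.

ΔS_total = 1.64 J/K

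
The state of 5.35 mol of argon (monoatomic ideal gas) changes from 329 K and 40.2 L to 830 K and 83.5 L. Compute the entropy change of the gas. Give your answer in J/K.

ΔS = 94.3 J/K

Entropy is a state function: ΔS = nC_V ln(T₂/T₁) + nR ln(V₂/V₁), with C_V = 3R/2 = 12.47 J mol⁻¹ K⁻¹ for a monoatomic ideal gas.
ΔS = 5.35 × [12.47 × ln(830/329) + 8.314 × ln(83.5/40.2)] = 94.3 J/K.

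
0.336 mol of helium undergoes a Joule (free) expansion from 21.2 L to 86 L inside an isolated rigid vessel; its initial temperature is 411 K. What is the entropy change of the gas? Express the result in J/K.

ΔS_gas = 3.91 J/K

No heat is exchanged and no work is done, so the ideal-gas temperature stays constant.
Entropy is a state function; using a reversible isothermal path, ΔS_gas = nR ln(V₂/V₁) = 0.336 × 8.314 × ln(86/21.2) = 3.91 J/K.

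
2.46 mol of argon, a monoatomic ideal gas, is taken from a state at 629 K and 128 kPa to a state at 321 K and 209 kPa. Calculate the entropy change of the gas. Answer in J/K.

ΔS = nC_p ln(T₂/T₁) − nR ln(P₂/P₁), with C_p = 5R/2 = 20.79 J mol⁻¹ K⁻¹ for a monoatomic ideal gas.
ΔS = 2.46 × [20.79 × ln(321/629) − 8.314 × ln(209/128)] = -44.4 J/K.

ΔS = -44.4 J/K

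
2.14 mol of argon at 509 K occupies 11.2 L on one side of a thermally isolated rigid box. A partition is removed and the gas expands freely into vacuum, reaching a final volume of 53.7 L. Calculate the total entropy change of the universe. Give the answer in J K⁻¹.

For an ideal gas in free expansion Q = 0 and W = 0, so T is unchanged.
Entropy is a state function; using a reversible isothermal path, ΔS_gas = nR ln(V₂/V₁) = 2.14 × 8.314 × ln(53.7/11.2) = 27.9 J/K.
The insulated surroundings exchange no heat, so ΔS_surr = 0 and ΔS_universe = ΔS_gas.

ΔS_universe = 27.9 J/K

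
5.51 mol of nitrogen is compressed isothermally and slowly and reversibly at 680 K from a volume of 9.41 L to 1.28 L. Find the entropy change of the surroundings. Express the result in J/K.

For an isothermal ideal gas ΔS_gas = nR ln(V₂/V₁) = 5.51 × 8.314 × ln(1.28/9.41) = -91.4 J/K.
The process is reversible, so ΔS_surr = −ΔS_gas = 91.4 J/K and ΔS_universe = 0.

ΔS_surr = 91.4 J/K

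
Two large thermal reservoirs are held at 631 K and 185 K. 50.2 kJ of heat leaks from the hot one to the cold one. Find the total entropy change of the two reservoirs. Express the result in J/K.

ΔS_total = 192 J/K

ΔS_hot = −Q/T_H = −50200/631 = -79.56 J/K and ΔS_cold = +Q/T_C = 50200/185 = 271.4 J/K.
ΔS_total = -79.56 + 271.4 = 192 J/K, positive as the second law requires.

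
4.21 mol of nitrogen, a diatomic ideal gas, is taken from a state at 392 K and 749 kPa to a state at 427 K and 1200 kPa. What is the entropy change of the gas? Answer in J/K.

ΔS = nC_p ln(T₂/T₁) − nR ln(P₂/P₁), with C_p = 7R/2 = 29.1 J mol⁻¹ K⁻¹ for a diatomic ideal gas.
ΔS = 4.21 × [29.1 × ln(427/392) − 8.314 × ln(1200/749)] = -6.02 J/K.

ΔS = -6.02 J/K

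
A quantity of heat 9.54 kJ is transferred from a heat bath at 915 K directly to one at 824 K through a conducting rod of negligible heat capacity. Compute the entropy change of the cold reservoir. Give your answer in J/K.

The cold reservoir gains heat Q, so ΔS_cold = +Q/T_C = 9540/824 = 11.6 J/K.

ΔS_cold = 11.6 J/K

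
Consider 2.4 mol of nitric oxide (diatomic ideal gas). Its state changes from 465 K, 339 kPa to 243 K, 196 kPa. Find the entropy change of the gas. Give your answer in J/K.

ΔS = -34.4 J/K

ΔS = nC_p ln(T₂/T₁) − nR ln(P₂/P₁), with C_p = 7R/2 = 29.1 J mol⁻¹ K⁻¹ for a diatomic ideal gas.
ΔS = 2.4 × [29.1 × ln(243/465) − 8.314 × ln(196/339)] = -34.4 J/K.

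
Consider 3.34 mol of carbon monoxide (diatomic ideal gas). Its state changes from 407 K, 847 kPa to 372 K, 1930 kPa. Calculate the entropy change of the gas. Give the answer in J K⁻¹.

ΔS = -31.6 J/K

ΔS = nC_p ln(T₂/T₁) − nR ln(P₂/P₁), with C_p = 7R/2 = 29.1 J mol⁻¹ K⁻¹ for a diatomic ideal gas.
ΔS = 3.34 × [29.1 × ln(372/407) − 8.314 × ln(1930/847)] = -31.6 J/K.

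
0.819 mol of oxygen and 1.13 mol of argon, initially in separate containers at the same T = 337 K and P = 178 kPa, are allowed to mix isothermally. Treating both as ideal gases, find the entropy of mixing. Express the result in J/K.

Mole fractions: x_A = 0.819/1.95 = 0.42, x_B = 0.58.
ΔS_mix = −R(n_A ln x_A + n_B ln x_B) = −8.314 × (0.819 ln 0.42 + 1.13 ln 0.58) = 11 J/K.

ΔS_mix = 11 J/K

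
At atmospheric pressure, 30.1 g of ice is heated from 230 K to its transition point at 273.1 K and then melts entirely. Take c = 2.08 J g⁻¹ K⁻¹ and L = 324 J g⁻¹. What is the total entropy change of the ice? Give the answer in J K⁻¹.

Warming step: ΔS₁ = m c ln(T_tr/T_i) = 30.1 × 2.08 × ln(273.1/230) = 10.75 J/K.
Phase change: ΔS₂ = +mL/T_tr = 30.1 × 324 / 273.1 = 35.71 J/K.
ΔS_total = (10.75) + (35.71) = 46.5 J/K.

ΔS = 46.5 J/K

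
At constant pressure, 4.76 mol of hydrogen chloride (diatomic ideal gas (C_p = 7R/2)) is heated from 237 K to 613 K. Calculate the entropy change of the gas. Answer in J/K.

At constant pressure, ΔS = nC_p ln(T₂/T₁) with C_p = 7R/2 = 29.1 J mol⁻¹ K⁻¹.
ΔS = 4.76 × 29.1 × ln(613/237) = 132 J/K.

ΔS = 132 J/K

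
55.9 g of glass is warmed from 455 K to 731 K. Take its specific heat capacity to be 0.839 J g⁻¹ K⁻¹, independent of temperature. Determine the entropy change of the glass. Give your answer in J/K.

ΔS = 22.2 J/K

ΔS = ∫dQ_rev/T = m c ln(T₂/T₁) = 55.9 × 0.839 × ln(731/455) = 22.2 J/K.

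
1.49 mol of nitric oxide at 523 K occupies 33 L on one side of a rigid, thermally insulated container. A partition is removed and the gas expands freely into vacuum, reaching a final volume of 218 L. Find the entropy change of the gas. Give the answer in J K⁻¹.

ΔS_gas = 23.4 J/K

For an ideal gas in free expansion Q = 0 and W = 0, so T is unchanged.
Entropy is a state function; using a reversible isothermal path, ΔS_gas = nR ln(V₂/V₁) = 1.49 × 8.314 × ln(218/33) = 23.4 J/K.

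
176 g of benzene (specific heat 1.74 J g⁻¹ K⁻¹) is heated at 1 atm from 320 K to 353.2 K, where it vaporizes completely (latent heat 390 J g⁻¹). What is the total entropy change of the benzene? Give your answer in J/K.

ΔS = 225 J/K

Warming step: ΔS₁ = m c ln(T_tr/T_i) = 176 × 1.74 × ln(353.2/320) = 30.23 J/K.
Phase change: ΔS₂ = +mL/T_tr = 176 × 390 / 353.2 = 194.3 J/K.
ΔS_total = (30.23) + (194.3) = 225 J/K.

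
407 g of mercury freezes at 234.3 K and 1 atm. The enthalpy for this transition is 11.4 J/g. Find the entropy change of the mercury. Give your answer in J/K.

Heat released by the substance: Q = −mL = −407 × 11.4 = −4639.8 J.
At constant T, ΔS = Q_rev/T = −4639.8 / 234.3 = -19.8 J/K.

ΔS = -19.8 J/K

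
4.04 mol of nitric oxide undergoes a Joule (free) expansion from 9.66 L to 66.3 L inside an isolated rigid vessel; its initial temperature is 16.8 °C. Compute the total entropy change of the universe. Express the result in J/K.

ΔS_universe = 64.7 J/K

For an ideal gas in free expansion Q = 0 and W = 0, so T is unchanged.
Entropy is a state function; using a reversible isothermal path, ΔS_gas = nR ln(V₂/V₁) = 4.04 × 8.314 × ln(66.3/9.66) = 64.7 J/K.
The insulated surroundings exchange no heat, so ΔS_surr = 0 and ΔS_universe = ΔS_gas.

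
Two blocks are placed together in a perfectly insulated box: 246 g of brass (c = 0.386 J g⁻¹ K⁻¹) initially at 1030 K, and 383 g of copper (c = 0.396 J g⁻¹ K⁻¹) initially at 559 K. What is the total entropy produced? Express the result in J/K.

Energy balance: T_f = (m₁c₁T₁ + m₂c₂T₂)/(m₁c₁ + m₂c₂) = 740.35 K.
ΔS₁ = m₁c₁ ln(T_f/T₁) = 94.956 × ln(740.35/1030) = -31.35 J/K.
ΔS₂ = m₂c₂ ln(T_f/T₂) = 151.668 × ln(740.35/559) = 42.61 J/K.
ΔS_total = -31.35 + 42.61 = 11.3 J/K.

ΔS_total = 11.3 J/K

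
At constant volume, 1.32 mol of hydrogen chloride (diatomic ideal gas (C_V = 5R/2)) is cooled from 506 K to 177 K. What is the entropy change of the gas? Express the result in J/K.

ΔS = -28.8 J/K

At constant volume, ΔS = nC_V ln(T₂/T₁) with C_V = 5R/2 = 20.79 J mol⁻¹ K⁻¹.
ΔS = 1.32 × 20.79 × ln(177/506) = -28.8 J/K.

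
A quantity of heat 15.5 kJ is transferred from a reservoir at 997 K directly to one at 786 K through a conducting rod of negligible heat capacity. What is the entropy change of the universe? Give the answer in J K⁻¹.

ΔS_hot = −Q/T_H = −15500/997 = -15.55 J/K and ΔS_cold = +Q/T_C = 15500/786 = 19.72 J/K.
ΔS_total = -15.55 + 19.72 = 4.17 J/K, positive as the second law requires.

ΔS_total = 4.17 J/K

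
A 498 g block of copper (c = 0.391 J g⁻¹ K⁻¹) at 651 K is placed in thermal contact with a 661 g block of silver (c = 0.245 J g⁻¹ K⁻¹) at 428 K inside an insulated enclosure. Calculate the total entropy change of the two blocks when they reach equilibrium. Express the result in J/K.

Energy balance: T_f = (m₁c₁T₁ + m₂c₂T₂)/(m₁c₁ + m₂c₂) = 549.75 K.
ΔS₁ = m₁c₁ ln(T_f/T₁) = 194.718 × ln(549.75/651) = -32.92 J/K.
ΔS₂ = m₂c₂ ln(T_f/T₂) = 161.945 × ln(549.75/428) = 40.54 J/K.
ΔS_total = -32.92 + 40.54 = 7.62 J/K.

ΔS_total = 7.62 J/K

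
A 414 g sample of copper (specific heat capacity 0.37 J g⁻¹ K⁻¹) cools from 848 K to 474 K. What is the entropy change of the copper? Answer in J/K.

ΔS = ∫dQ_rev/T = m c ln(T₂/T₁) = 414 × 0.37 × ln(474/848) = -89.1 J/K.

ΔS = -89.1 J/K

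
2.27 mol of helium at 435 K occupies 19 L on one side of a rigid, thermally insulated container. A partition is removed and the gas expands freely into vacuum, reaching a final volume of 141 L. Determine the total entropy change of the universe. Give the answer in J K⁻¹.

ΔS_universe = 37.8 J/K

For an ideal gas in free expansion Q = 0 and W = 0, so T is unchanged.
Entropy is a state function; using a reversible isothermal path, ΔS_gas = nR ln(V₂/V₁) = 2.27 × 8.314 × ln(141/19) = 37.8 J/K.
The insulated surroundings exchange no heat, so ΔS_surr = 0 and ΔS_universe = ΔS_gas.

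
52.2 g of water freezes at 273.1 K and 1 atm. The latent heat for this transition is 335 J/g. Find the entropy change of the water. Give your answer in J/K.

Heat released by the substance: Q = −mL = −52.2 × 335 = −17487 J.
At constant T, ΔS = Q_rev/T = −17487 / 273.1 = -64 J/K.

ΔS = -64 J/K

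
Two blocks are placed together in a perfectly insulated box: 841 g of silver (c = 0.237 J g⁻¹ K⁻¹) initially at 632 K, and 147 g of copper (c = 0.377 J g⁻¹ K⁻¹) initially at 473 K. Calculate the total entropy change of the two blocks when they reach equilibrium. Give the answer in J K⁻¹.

Energy balance: T_f = (m₁c₁T₁ + m₂c₂T₂)/(m₁c₁ + m₂c₂) = 597.41 K.
ΔS₁ = m₁c₁ ln(T_f/T₁) = 199.317 × ln(597.41/632) = -11.22 J/K.
ΔS₂ = m₂c₂ ln(T_f/T₂) = 55.419 × ln(597.41/473) = 12.94 J/K.
ΔS_total = -11.22 + 12.94 = 1.72 J/K.

ΔS_total = 1.72 J/K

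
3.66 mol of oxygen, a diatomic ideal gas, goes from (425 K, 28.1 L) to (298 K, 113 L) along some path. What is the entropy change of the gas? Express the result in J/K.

Entropy is a state function: ΔS = nC_V ln(T₂/T₁) + nR ln(V₂/V₁), with C_V = 5R/2 = 20.79 J mol⁻¹ K⁻¹ for a diatomic ideal gas.
ΔS = 3.66 × [20.79 × ln(298/425) + 8.314 × ln(113/28.1)] = 15.3 J/K.

ΔS = 15.3 J/K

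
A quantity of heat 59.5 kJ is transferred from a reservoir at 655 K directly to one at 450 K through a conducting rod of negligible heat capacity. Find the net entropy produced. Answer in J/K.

ΔS_hot = −Q/T_H = −59500/655 = -90.84 J/K and ΔS_cold = +Q/T_C = 59500/450 = 132.2 J/K.
ΔS_total = -90.84 + 132.2 = 41.4 J/K, positive as the second law requires.

ΔS_total = 41.4 J/K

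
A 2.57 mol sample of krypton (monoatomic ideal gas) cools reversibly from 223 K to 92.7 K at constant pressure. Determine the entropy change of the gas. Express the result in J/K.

ΔS = -46.9 J/K

At constant pressure, ΔS = nC_p ln(T₂/T₁) with C_p = 5R/2 = 20.79 J mol⁻¹ K⁻¹.
ΔS = 2.57 × 20.79 × ln(92.7/223) = -46.9 J/K.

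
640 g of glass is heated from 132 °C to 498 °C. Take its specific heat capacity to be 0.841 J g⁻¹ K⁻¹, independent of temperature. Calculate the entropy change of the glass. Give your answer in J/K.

ΔS = 346 J/K

In kelvin: T₁ = 405.15 K, T₂ = 771.15 K. ΔS = ∫dQ_rev/T = m c ln(T₂/T₁) = 640 × 0.841 × ln(771.15/405.15) = 346 J/K.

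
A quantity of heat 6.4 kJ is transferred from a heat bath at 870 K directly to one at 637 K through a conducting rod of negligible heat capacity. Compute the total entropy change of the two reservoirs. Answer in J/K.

ΔS_hot = −Q/T_H = −6400/870 = -7.356 J/K and ΔS_cold = +Q/T_C = 6400/637 = 10.05 J/K.
ΔS_total = -7.356 + 10.05 = 2.69 J/K, positive as the second law requires.

ΔS_total = 2.69 J/K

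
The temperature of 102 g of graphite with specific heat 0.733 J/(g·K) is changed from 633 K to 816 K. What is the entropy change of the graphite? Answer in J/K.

ΔS = ∫dQ_rev/T = m c ln(T₂/T₁) = 102 × 0.733 × ln(816/633) = 19 J/K.

ΔS = 19 J/K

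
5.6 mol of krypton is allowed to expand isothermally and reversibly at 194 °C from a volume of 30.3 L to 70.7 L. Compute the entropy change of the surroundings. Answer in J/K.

For an isothermal ideal gas ΔS_gas = nR ln(V₂/V₁) = 5.6 × 8.314 × ln(70.7/30.3) = 39.4 J/K.
The process is reversible, so ΔS_surr = −ΔS_gas = -39.4 J/K and ΔS_universe = 0.

ΔS_surr = -39.4 J/K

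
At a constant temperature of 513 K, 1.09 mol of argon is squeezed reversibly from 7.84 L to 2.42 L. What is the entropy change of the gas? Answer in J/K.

For an isothermal ideal gas ΔS_gas = nR ln(V₂/V₁) = 1.09 × 8.314 × ln(2.42/7.84) = -10.7 J/K.

ΔS_gas = -10.7 J/K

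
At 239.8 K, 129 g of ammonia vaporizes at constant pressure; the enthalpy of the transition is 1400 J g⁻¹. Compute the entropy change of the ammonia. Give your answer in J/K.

Heat absorbed by the substance: Q = mL = 129 × 1400 = 180600 J.
At constant T, ΔS = Q_rev/T = 180600 / 239.8 = 753 J/K.

ΔS = 753 J/K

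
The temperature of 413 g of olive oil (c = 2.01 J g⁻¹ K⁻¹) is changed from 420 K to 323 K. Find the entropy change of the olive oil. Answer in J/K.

ΔS = ∫dQ_rev/T = m c ln(T₂/T₁) = 413 × 2.01 × ln(323/420) = -218 J/K.

ΔS = -218 J/K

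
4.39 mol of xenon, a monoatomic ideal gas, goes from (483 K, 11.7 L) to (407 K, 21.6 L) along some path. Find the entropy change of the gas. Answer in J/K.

ΔS = 13 J/K

Entropy is a state function: ΔS = nC_V ln(T₂/T₁) + nR ln(V₂/V₁), with C_V = 3R/2 = 12.47 J mol⁻¹ K⁻¹ for a monoatomic ideal gas.
ΔS = 4.39 × [12.47 × ln(407/483) + 8.314 × ln(21.6/11.7)] = 13 J/K.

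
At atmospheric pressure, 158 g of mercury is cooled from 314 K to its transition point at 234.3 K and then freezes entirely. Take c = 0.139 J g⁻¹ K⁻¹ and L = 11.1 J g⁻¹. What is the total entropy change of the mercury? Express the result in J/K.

Cooling step: ΔS₁ = m c ln(T_tr/T_i) = 158 × 0.139 × ln(234.3/314) = -6.43 J/K.
Phase change: ΔS₂ = −mL/T_tr = −158 × 11.1 / 234.3 = -7.485 J/K.
ΔS_total = (-6.43) + (-7.485) = -13.9 J/K.

ΔS = -13.9 J/K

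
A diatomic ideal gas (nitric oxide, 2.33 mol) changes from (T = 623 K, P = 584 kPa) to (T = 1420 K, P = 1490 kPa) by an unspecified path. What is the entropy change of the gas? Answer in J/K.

ΔS = nC_p ln(T₂/T₁) − nR ln(P₂/P₁), with C_p = 7R/2 = 29.1 J mol⁻¹ K⁻¹ for a diatomic ideal gas.
ΔS = 2.33 × [29.1 × ln(1420/623) − 8.314 × ln(1490/584)] = 37.7 J/K.

ΔS = 37.7 J/K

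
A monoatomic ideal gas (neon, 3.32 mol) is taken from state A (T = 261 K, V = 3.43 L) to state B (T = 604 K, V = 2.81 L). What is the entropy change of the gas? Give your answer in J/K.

ΔS = 29.2 J/K

Entropy is a state function: ΔS = nC_V ln(T₂/T₁) + nR ln(V₂/V₁), with C_V = 3R/2 = 12.47 J mol⁻¹ K⁻¹ for a monoatomic ideal gas.
ΔS = 3.32 × [12.47 × ln(604/261) + 8.314 × ln(2.81/3.43)] = 29.2 J/K.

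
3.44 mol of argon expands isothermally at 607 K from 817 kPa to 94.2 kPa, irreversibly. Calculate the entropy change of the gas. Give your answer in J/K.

ΔS_gas = 61.8 J/K

Entropy is a state function, so ΔS_gas depends only on the end states.
For an isothermal ideal gas ΔS_gas = nR ln(P₁/P₂) = 3.44 × 8.314 × ln(817/94.2) = 61.8 J/K.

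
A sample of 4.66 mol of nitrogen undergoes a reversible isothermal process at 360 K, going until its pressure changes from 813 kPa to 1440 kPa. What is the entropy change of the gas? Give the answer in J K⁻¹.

For an isothermal ideal gas ΔS_gas = nR ln(P₁/P₂) = 4.66 × 8.314 × ln(813/1440) = -22.1 J/K.

ΔS_gas = -22.1 J/K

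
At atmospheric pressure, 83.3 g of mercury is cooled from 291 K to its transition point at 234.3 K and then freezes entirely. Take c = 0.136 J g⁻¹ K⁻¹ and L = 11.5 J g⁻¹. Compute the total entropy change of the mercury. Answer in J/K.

Cooling step: ΔS₁ = m c ln(T_tr/T_i) = 83.3 × 0.136 × ln(234.3/291) = -2.455 J/K.
Phase change: ΔS₂ = −mL/T_tr = −83.3 × 11.5 / 234.3 = -4.089 J/K.
ΔS_total = (-2.455) + (-4.089) = -6.54 J/K.

ΔS = -6.54 J/K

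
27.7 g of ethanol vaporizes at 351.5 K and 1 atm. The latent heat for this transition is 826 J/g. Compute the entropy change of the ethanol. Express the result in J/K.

ΔS = 65.1 J/K

Heat absorbed by the substance: Q = mL = 27.7 × 826 = 22880.2 J.
At constant T, ΔS = Q_rev/T = 22880.2 / 351.5 = 65.1 J/K.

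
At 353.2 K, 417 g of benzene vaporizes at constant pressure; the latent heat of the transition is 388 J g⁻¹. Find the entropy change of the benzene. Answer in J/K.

Heat absorbed by the substance: Q = mL = 417 × 388 = 161796 J.
At constant T, ΔS = Q_rev/T = 161796 / 353.2 = 458 J/K.

ΔS = 458 J/K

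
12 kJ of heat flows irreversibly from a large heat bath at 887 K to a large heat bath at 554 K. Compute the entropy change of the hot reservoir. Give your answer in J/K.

ΔS_hot = -13.5 J/K

The hot reservoir loses heat Q, so ΔS_hot = −Q/T_H = −12000/887 = -13.5 J/K.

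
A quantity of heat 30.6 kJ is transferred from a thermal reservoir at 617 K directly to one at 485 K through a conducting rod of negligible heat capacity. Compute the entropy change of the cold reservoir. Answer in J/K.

The cold reservoir gains heat Q, so ΔS_cold = +Q/T_C = 30600/485 = 63.1 J/K.

ΔS_cold = 63.1 J/K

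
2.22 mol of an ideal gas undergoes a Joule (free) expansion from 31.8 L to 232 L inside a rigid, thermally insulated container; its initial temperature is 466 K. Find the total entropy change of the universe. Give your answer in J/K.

No heat is exchanged and no work is done, so the ideal-gas temperature stays constant.
Entropy is a state function; using a reversible isothermal path, ΔS_gas = nR ln(V₂/V₁) = 2.22 × 8.314 × ln(232/31.8) = 36.7 J/K.
The insulated surroundings exchange no heat, so ΔS_surr = 0 and ΔS_universe = ΔS_gas.

ΔS_universe = 36.7 J/K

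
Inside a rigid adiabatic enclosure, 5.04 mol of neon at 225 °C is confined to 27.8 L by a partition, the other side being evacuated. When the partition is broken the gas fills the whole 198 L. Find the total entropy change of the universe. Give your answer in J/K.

For an ideal gas in free expansion Q = 0 and W = 0, so T is unchanged.
Entropy is a state function; using a reversible isothermal path, ΔS_gas = nR ln(V₂/V₁) = 5.04 × 8.314 × ln(198/27.8) = 82.3 J/K.
The insulated surroundings exchange no heat, so ΔS_surr = 0 and ΔS_universe = ΔS_gas.

ΔS_universe = 82.3 J/K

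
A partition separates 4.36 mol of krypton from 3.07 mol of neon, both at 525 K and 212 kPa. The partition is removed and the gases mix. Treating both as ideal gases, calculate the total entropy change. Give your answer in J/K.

ΔS_mix = 41.9 J/K

Mole fractions: x_A = 4.36/7.43 = 0.587, x_B = 0.413.
ΔS_mix = −R(n_A ln x_A + n_B ln x_B) = −8.314 × (4.36 ln 0.587 + 3.07 ln 0.413) = 41.9 J/K.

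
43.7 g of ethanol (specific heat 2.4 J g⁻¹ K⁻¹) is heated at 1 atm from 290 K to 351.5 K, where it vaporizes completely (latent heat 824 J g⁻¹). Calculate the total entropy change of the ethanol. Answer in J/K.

Warming step: ΔS₁ = m c ln(T_tr/T_i) = 43.7 × 2.4 × ln(351.5/290) = 20.17 J/K.
Phase change: ΔS₂ = +mL/T_tr = 43.7 × 824 / 351.5 = 102.4 J/K.
ΔS_total = (20.17) + (102.4) = 123 J/K.

ΔS = 123 J/K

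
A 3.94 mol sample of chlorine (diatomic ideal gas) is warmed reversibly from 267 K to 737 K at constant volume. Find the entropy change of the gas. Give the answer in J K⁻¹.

ΔS = 83.1 J/K

At constant volume, ΔS = nC_V ln(T₂/T₁) with C_V = 5R/2 = 20.79 J mol⁻¹ K⁻¹.
ΔS = 3.94 × 20.79 × ln(737/267) = 83.1 J/K.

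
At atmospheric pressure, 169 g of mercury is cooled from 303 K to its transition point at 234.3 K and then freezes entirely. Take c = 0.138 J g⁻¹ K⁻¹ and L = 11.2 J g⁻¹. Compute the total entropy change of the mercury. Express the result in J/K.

Cooling step: ΔS₁ = m c ln(T_tr/T_i) = 169 × 0.138 × ln(234.3/303) = -5.997 J/K.
Phase change: ΔS₂ = −mL/T_tr = −169 × 11.2 / 234.3 = -8.079 J/K.
ΔS_total = (-5.997) + (-8.079) = -14.1 J/K.

ΔS = -14.1 J/K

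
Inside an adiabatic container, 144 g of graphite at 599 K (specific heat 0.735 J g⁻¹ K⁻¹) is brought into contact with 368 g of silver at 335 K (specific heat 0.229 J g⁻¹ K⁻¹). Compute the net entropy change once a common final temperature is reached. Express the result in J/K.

ΔS_total = 7.65 J/K

Energy balance: T_f = (m₁c₁T₁ + m₂c₂T₂)/(m₁c₁ + m₂c₂) = 481.98 K.
ΔS₁ = m₁c₁ ln(T_f/T₁) = 105.84 × ln(481.98/599) = -23.006 J/K.
ΔS₂ = m₂c₂ ln(T_f/T₂) = 84.272 × ln(481.98/335) = 30.655 J/K.
ΔS_total = -23.006 + 30.655 = 7.65 J/K.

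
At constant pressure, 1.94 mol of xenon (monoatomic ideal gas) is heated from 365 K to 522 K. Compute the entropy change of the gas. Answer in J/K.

ΔS = 14.4 J/K

At constant pressure, ΔS = nC_p ln(T₂/T₁) with C_p = 5R/2 = 20.79 J mol⁻¹ K⁻¹.
ΔS = 1.94 × 20.79 × ln(522/365) = 14.4 J/K.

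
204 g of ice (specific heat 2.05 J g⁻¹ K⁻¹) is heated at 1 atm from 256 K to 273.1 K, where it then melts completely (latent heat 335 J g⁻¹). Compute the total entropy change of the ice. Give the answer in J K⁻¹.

Warming step: ΔS₁ = m c ln(T_tr/T_i) = 204 × 2.05 × ln(273.1/256) = 27.04 J/K.
Phase change: ΔS₂ = +mL/T_tr = 204 × 335 / 273.1 = 250.2 J/K.
ΔS_total = (27.04) + (250.2) = 277 J/K.

ΔS = 277 J/K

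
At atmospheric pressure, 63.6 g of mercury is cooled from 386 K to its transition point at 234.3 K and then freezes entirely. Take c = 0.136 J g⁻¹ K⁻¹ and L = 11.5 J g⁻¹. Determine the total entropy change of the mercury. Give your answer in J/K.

Cooling step: ΔS₁ = m c ln(T_tr/T_i) = 63.6 × 0.136 × ln(234.3/386) = -4.318 J/K.
Phase change: ΔS₂ = −mL/T_tr = −63.6 × 11.5 / 234.3 = -3.122 J/K.
ΔS_total = (-4.318) + (-3.122) = -7.44 J/K.

ΔS = -7.44 J/K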